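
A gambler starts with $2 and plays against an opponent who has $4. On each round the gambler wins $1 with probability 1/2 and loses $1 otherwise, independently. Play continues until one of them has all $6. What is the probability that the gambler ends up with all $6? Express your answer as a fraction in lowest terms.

With a fair step, P(i) = ½P(i−1) + ½P(i+1) with P(0)=0, P(6)=1 has the linear solution P(i) = i/6.
P(2) = 2/6 = 1/3.

1/3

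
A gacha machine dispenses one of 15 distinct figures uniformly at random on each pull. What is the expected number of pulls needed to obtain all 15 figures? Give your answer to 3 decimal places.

After i distinct types are collected, each trial gives a new one with probability (15−i)/15, so the expected wait for the next new type is 15/(15−i).
E = 15/15 + 15/14 + 15/13 + 15/12 + 15/11 + 15/10 + 15/9 + 15/8 + 15/7 + 15/6 + 15/5 + 15/4 + 15/3 + 15/2 + 15/1 = 1195757/24024 ≈ 49.773.

49.773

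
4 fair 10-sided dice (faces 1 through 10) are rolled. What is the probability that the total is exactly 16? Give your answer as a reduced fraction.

83/2000

There are 10^4 = 10000 equally likely outcomes.
The number of ordered 4-tuples from {1,…,10} summing to 16 is 415.
P(sum = 16) = 415/10000 = 83/2000.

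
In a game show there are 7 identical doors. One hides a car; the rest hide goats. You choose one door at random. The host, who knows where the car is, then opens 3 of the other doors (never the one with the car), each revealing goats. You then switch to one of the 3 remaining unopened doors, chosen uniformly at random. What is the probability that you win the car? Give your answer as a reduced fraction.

2/7

Your original door holds the car with probability 1/7, so the other 6 collectively hold it with probability 6/7.
The host can always find 3 empty doors to open, so the reveals don't change that 6/7; it is now spread over the 3 remaining unopened doors.
P(win by switching) = (6/7) · (1/3) = 2/7.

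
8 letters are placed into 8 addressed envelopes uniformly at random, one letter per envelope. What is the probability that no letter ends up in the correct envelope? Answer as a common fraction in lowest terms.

This is the derangement probability: permutations of 8 with no fixed point.
D(8) = 8! · (1 − 1/1! + 1/2! − ··· + (−1)^8/8!) = 14833.
P = 14833/40320 = 2119/5760.

2119/5760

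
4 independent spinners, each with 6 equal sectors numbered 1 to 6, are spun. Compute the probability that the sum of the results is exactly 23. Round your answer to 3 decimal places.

There are 6^4 = 1296 equally likely outcomes.
The number of ordered 4-tuples from {1,…,6} summing to 23 is 4.
P(sum = 23) = 4/1296 = 1/324 ≈ 0.003.

0.003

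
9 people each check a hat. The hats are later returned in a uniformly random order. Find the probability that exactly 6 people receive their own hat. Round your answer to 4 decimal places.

Choose which 6 of the 9 are fixed: C(9,6) = 84 ways.
The remaining 3 must have no fixed point: D(3) = 2.
P = 84·2/362880 = 1/2160 ≈ 0.0005.

0.0005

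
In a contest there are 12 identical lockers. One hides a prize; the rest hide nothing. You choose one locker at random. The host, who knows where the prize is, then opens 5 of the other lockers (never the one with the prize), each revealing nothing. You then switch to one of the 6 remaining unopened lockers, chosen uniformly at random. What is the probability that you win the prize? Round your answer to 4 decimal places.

0.1528

Your original locker holds the prize with probability 1/12, so the other 11 collectively hold it with probability 11/12.
The host can always find 5 empty lockers to open, so the reveals don't change that 11/12; it is now spread over the 6 remaining unopened lockers.
P(win by switching) = (11/12) · (1/6) = 11/72 ≈ 0.1528.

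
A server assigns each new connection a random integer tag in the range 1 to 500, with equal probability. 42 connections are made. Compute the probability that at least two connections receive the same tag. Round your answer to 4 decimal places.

0.8300

It's easier to compute the probability that all 42 are distinct.
P(all distinct) = 500/500 · 499/500 · ··· · 459/500 ≈ 0.1700.
So the probability of at least one match is 1 − 0.1700 = 0.8300.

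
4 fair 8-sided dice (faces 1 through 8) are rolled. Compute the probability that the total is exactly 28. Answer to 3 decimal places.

0.009

There are 8^4 = 4096 equally likely outcomes.
The number of ordered 4-tuples from {1,…,8} summing to 28 is 35.
P(sum = 28) = 35/4096 ≈ 0.009.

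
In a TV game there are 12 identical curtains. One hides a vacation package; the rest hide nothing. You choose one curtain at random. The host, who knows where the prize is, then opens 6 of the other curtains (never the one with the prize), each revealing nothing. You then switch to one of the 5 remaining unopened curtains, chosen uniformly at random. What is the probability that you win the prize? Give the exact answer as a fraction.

Your original curtain holds the prize with probability 1/12, so the other 11 collectively hold it with probability 11/12.
The host can always find 6 empty curtains to open, so the reveals don't change that 11/12; it is now spread over the 5 remaining unopened curtains.
P(win by switching) = (11/12) · (1/5) = 11/60.

11/60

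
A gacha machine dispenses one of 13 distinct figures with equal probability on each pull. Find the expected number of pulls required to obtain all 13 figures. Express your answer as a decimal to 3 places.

41.342

After i distinct types are collected, each trial gives a new one with probability (13−i)/13, so the expected wait for the next new type is 13/(13−i).
E = 13/13 + 13/12 + 13/11 + 13/10 + 13/9 + 13/8 + 13/7 + 13/6 + 13/5 + 13/4 + 13/3 + 13/2 + 13/1 = 1145993/27720 ≈ 41.342.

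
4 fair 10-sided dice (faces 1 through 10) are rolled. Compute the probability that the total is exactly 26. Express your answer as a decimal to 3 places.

0.054

There are 10^4 = 10000 equally likely outcomes.
The number of ordered 4-tuples from {1,…,10} summing to 26 is 540.
P(sum = 26) = 540/10000 = 27/500 ≈ 0.054.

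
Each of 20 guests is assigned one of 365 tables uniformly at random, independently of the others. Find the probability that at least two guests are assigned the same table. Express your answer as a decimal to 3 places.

It's easier to compute the probability that all 20 are distinct.
P(all distinct) = 365/365 · 364/365 · ··· · 346/365 ≈ 0.589.
So the probability of at least one match is 1 − 0.589 = 0.411.

0.411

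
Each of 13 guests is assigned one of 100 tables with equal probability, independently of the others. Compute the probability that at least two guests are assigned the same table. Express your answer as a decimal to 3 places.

It's easier to compute the probability that all 13 are distinct.
P(all distinct) = 100/100 · 99/100 · ··· · 88/100 ≈ 0.443.
So the probability of at least one match is 1 − 0.443 = 0.557.

0.557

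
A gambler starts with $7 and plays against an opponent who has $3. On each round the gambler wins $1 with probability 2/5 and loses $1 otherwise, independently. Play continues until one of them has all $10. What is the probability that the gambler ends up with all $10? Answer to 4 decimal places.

0.2839

Let r = q/p = (3/5)/(2/5) = 3/2. The recurrence P(i) = p·P(i+1) + q·P(i−1) with P(0)=0, P(10)=1 gives P(i) = (1 − r^i)/(1 − r^10).
P(7) = (1 − (3/2)^7) / (1 − (3/2)^10) = 16472/58025 ≈ 0.2839.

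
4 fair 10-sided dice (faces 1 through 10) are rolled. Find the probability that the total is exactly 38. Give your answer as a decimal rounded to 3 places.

0.001

There are 10^4 = 10000 equally likely outcomes.
The number of ordered 4-tuples from {1,…,10} summing to 38 is 10.
P(sum = 38) = 10/10000 = 1/1000 ≈ 0.001.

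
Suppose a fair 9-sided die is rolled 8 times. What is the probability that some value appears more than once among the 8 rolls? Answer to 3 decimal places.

P(all 8 different) = 9/9 · 8/9 · ··· · 2/9 ≈ 0.008.
P(at least two equal) = 1 − 0.008 = 0.992.

0.992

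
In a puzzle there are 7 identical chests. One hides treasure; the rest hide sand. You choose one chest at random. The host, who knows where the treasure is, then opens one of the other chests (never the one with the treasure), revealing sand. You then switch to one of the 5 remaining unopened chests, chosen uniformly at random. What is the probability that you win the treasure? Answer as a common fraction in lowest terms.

6/35

Your original chest holds the treasure with probability 1/7, so the other 6 collectively hold it with probability 6/7.
The host can always find an empty chest to open, so this doesn't change that 6/7; it is now spread over the 5 remaining unopened chests.
P(win by switching) = (6/7) · (1/5) = 6/35.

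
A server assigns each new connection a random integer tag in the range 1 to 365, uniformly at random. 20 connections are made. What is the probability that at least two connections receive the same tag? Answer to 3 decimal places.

0.411

It's easier to compute the probability that all 20 are distinct.
P(all distinct) = 365/365 · 364/365 · ··· · 346/365 ≈ 0.589.
So the probability of at least one match is 1 − 0.589 = 0.411.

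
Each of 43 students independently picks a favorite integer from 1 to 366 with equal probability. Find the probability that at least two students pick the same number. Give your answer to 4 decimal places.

It's easier to compute the probability that all 43 are distinct.
P(all distinct) = 366/366 · 365/366 · ··· · 324/366 ≈ 0.0766.
So the probability of at least one match is 1 − 0.0766 = 0.9234.

0.9234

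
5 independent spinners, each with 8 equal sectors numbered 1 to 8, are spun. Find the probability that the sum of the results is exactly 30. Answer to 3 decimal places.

0.028

There are 8^5 = 32768 equally likely outcomes.
The number of ordered 5-tuples from {1,…,8} summing to 30 is 926.
P(sum = 30) = 926/32768 = 463/16384 ≈ 0.028.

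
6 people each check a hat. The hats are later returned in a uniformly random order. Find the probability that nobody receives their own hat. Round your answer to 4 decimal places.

0.3681

This is the derangement probability: permutations of 6 with no fixed point.
D(6) = 6! · (1 − 1/1! + 1/2! − ··· + (−1)^6/6!) = 265.
P = 265/720 = 53/144 ≈ 0.3681.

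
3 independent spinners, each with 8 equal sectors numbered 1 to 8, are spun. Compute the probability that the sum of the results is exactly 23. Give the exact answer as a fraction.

3/512

There are 8^3 = 512 equally likely outcomes.
The number of ordered 3-tuples from {1,…,8} summing to 23 is 3.
P(sum = 23) = 3/512.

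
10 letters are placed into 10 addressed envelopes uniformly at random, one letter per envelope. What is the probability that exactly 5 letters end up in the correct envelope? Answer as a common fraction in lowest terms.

Choose which 5 of the 10 are fixed: C(10,5) = 252 ways.
The remaining 5 must have no fixed point: D(5) = 44.
P = 252·44/3628800 = 11/3600.

11/3600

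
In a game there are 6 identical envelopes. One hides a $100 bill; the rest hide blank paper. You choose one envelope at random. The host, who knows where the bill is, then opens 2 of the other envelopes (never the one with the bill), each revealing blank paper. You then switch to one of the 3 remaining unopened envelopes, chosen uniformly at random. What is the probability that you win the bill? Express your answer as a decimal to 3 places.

Your original envelope holds the bill with probability 1/6, so the other 5 collectively hold it with probability 5/6.
The host can always find 2 empty envelopes to open, so the reveals don't change that 5/6; it is now spread over the 3 remaining unopened envelopes.
P(win by switching) = (5/6) · (1/3) = 5/18 ≈ 0.278.

0.278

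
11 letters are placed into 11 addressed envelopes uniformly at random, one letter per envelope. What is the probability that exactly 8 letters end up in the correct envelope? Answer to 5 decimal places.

0.00001

Choose which 8 of the 11 are fixed: C(11,8) = 165 ways.
The remaining 3 must have no fixed point: D(3) = 2.
P = 165·2/39916800 = 1/120960 ≈ 0.00001.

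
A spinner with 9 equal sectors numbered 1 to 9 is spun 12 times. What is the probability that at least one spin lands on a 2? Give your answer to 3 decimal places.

0.757

P(no spin lands on a 2) = (8/9)^12 ≈ 0.243.
P(at least one) = 1 − 0.243 = 0.757.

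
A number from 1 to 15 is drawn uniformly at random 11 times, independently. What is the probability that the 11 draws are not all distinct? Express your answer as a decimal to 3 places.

0.994

P(all 11 different) = 15/15 · 14/15 · ··· · 5/15 ≈ 0.006.
P(at least two equal) = 1 − 0.006 = 0.994.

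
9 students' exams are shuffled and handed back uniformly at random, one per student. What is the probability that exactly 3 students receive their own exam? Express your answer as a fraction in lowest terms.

Choose which 3 of the 9 are fixed: C(9,3) = 84 ways.
The remaining 6 must have no fixed point: D(6) = 265.
P = 84·265/362880 = 53/864.

53/864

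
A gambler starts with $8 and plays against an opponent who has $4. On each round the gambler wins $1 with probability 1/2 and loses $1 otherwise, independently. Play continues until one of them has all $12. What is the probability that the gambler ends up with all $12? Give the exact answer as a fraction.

With a fair step, P(i) = ½P(i−1) + ½P(i+1) with P(0)=0, P(12)=1 has the linear solution P(i) = i/12.
P(8) = 8/12 = 2/3.

2/3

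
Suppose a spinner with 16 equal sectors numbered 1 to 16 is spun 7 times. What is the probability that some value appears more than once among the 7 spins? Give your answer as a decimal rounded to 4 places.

P(all 7 different) = 16/16 · 15/16 · ··· · 10/16 ≈ 0.2148.
P(at least two equal) = 1 − 0.2148 = 0.7852.

0.7852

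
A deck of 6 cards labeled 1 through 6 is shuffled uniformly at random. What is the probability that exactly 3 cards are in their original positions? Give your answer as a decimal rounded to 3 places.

0.056

Choose which 3 of the 6 are fixed: C(6,3) = 20 ways.
The remaining 3 must have no fixed point: D(3) = 2.
P = 20·2/720 = 1/18 ≈ 0.056.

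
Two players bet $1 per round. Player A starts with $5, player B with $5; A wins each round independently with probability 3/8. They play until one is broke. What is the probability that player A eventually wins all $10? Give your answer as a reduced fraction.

Let r = q/p = (5/8)/(3/8) = 5/3. The recurrence P(i) = p·P(i+1) + q·P(i−1) with P(0)=0, P(10)=1 gives P(i) = (1 − r^i)/(1 − r^10).
P(5) = (1 − (5/3)^5) / (1 − (5/3)^10) = 243/3368.

243/3368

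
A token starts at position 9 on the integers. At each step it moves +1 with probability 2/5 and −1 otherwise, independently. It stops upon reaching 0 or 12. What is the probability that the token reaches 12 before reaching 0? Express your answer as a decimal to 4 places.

0.2908

Let r = q/p = (3/5)/(2/5) = 3/2. The recurrence P(i) = p·P(i+1) + q·P(i−1) with P(0)=0, P(12)=1 gives P(i) = (1 − r^i)/(1 − r^12).
P(9) = (1 − (3/2)^9) / (1 − (3/2)^12) = 8072/27755 ≈ 0.2908.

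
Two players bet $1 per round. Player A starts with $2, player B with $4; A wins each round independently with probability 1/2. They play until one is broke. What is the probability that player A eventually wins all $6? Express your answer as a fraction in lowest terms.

1/3

With a fair step, P(i) = ½P(i−1) + ½P(i+1) with P(0)=0, P(6)=1 has the linear solution P(i) = i/6.
P(2) = 2/6 = 1/3.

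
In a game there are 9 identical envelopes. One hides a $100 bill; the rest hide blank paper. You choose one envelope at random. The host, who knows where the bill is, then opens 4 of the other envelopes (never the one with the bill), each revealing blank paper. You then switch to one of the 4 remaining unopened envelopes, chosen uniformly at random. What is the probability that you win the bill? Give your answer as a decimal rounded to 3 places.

Your original envelope holds the bill with probability 1/9, so the other 8 collectively hold it with probability 8/9.
The host can always find 4 empty envelopes to open, so the reveals don't change that 8/9; it is now spread over the 4 remaining unopened envelopes.
P(win by switching) = (8/9) · (1/4) = 2/9 ≈ 0.222.

0.222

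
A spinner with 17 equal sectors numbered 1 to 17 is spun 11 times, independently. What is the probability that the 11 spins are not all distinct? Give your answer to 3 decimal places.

P(all 11 different) = 17/17 · 16/17 · ··· · 7/17 ≈ 0.014.
P(at least two equal) = 1 − 0.014 = 0.986.

0.986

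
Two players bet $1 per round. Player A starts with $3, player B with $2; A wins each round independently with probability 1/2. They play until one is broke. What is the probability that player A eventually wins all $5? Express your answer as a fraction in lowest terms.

3/5

With a fair step, P(i) = ½P(i−1) + ½P(i+1) with P(0)=0, P(5)=1 has the linear solution P(i) = i/5.
P(3) = 3/5.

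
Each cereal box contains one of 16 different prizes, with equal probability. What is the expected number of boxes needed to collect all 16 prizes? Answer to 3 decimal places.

54.092

After i distinct types are collected, each trial gives a new one with probability (16−i)/16, so the expected wait for the next new type is 16/(16−i).
E = 16/16 + 16/15 + 16/14 + 16/13 + 16/12 + 16/11 + 16/10 + 16/9 + 16/8 + 16/7 + 16/6 + 16/5 + 16/4 + 16/3 + 16/2 + 16/1 = 2436559/45045 ≈ 54.092.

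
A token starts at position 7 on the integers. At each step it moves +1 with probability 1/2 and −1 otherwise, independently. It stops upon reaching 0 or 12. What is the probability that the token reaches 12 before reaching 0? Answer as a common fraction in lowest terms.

7/12

With a fair step, P(i) = ½P(i−1) + ½P(i+1) with P(0)=0, P(12)=1 has the linear solution P(i) = i/12.
P(7) = 7/12.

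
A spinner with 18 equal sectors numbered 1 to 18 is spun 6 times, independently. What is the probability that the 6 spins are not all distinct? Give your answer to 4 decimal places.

P(all 6 different) = 18/18 · 17/18 · ··· · 13/18 ≈ 0.3930.
P(at least two equal) = 1 − 0.3930 = 0.6070.

0.6070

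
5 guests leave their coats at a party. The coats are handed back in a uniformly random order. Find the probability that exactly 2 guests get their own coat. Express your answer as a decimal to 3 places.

Choose which 2 of the 5 are fixed: C(5,2) = 10 ways.
The remaining 3 must have no fixed point: D(3) = 2.
P = 10·2/120 = 1/6 ≈ 0.167.

0.167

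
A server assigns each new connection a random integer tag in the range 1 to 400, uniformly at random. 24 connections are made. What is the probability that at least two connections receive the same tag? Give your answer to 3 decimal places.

It's easier to compute the probability that all 24 are distinct.
P(all distinct) = 400/400 · 399/400 · ··· · 377/400 ≈ 0.495.
So the probability of at least one match is 1 − 0.495 = 0.505.

0.505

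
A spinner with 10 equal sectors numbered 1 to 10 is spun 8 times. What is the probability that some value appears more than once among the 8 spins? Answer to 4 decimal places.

P(all 8 different) = 10/10 · 9/10 · ··· · 3/10 ≈ 0.0181.
P(at least two equal) = 1 − 0.0181 = 0.9819.

0.9819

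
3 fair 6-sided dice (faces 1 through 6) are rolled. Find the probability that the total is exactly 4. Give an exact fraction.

There are 6^3 = 216 equally likely outcomes.
The number of ordered 3-tuples from {1,…,6} summing to 4 is 3.
P(sum = 4) = 3/216 = 1/72.

1/72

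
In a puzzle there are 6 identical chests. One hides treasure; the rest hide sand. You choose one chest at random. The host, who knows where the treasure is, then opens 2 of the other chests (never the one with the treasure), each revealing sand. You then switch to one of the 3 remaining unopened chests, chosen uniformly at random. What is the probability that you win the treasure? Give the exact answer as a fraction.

Your original chest holds the treasure with probability 1/6, so the other 5 collectively hold it with probability 5/6.
The host can always find 2 empty chests to open, so the reveals don't change that 5/6; it is now spread over the 3 remaining unopened chests.
P(win by switching) = (5/6) · (1/3) = 5/18.

5/18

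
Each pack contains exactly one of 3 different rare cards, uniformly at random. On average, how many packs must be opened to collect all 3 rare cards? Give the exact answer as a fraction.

11/2

After i distinct types are collected, each trial gives a new one with probability (3−i)/3, so the expected wait for the next new type is 3/(3−i).
E = 3/3 + 3/2 + 3/1 = 11/2.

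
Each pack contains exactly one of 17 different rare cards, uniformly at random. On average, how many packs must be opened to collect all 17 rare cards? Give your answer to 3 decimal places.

After i distinct types are collected, each trial gives a new one with probability (17−i)/17, so the expected wait for the next new type is 17/(17−i).
E = 17/17 + 17/16 + 17/15 + 17/14 + 17/13 + 17/12 + 17/11 + 17/10 + 17/9 + 17/8 + 17/7 + 17/6 + 17/5 + 17/4 + 17/3 + 17/2 + 17/1 = 42142223/720720 ≈ 58.472.

58.472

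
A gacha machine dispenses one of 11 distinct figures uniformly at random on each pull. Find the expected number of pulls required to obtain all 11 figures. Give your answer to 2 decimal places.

After i distinct types are collected, each trial gives a new one with probability (11−i)/11, so the expected wait for the next new type is 11/(11−i).
E = 11/11 + 11/10 + 11/9 + 11/8 + 11/7 + 11/6 + 11/5 + 11/4 + 11/3 + 11/2 + 11/1 = 83711/2520 ≈ 33.22.

33.22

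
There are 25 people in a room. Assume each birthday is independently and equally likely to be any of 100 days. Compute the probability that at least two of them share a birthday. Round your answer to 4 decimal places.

0.9624

It's easier to compute the probability that all 25 are distinct.
P(all distinct) = 100/100 · 99/100 · ··· · 76/100 ≈ 0.0376.
So the probability of at least one match is 1 − 0.0376 = 0.9624.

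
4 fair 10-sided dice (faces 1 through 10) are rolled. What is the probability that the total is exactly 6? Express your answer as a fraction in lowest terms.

There are 10^4 = 10000 equally likely outcomes.
The number of ordered 4-tuples from {1,…,10} summing to 6 is 10.
P(sum = 6) = 10/10000 = 1/1000.

1/1000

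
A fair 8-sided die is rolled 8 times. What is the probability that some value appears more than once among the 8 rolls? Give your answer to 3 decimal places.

0.998

P(all 8 different) = 8/8 · 7/8 · ··· · 1/8 ≈ 0.002.
P(at least two equal) = 1 − 0.002 = 0.998.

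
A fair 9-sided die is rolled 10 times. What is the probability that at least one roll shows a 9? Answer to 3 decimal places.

0.692

P(no roll shows a 9) = (8/9)^10 ≈ 0.308.
P(at least one) = 1 − 0.308 = 0.692.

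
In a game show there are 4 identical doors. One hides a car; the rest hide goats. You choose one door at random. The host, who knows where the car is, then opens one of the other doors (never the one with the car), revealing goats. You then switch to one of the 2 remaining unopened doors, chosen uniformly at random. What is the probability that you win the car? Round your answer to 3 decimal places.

0.375

Your original door holds the car with probability 1/4, so the other 3 collectively hold it with probability 3/4.
The host can always find an empty door to open, so this doesn't change that 3/4; it is now spread over the 2 remaining unopened doors.
P(win by switching) = (3/4) · (1/2) = 3/8 ≈ 0.375.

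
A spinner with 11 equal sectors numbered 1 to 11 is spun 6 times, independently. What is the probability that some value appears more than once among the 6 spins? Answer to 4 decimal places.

0.8122

P(all 6 different) = 11/11 · 10/11 · ··· · 6/11 ≈ 0.1878.
P(at least two equal) = 1 − 0.1878 = 0.8122.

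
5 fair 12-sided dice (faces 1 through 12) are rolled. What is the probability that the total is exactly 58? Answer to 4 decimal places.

There are 12^5 = 248832 equally likely outcomes.
The number of ordered 5-tuples from {1,…,12} summing to 58 is 15.
P(sum = 58) = 15/248832 = 5/82944 ≈ 0.0001.

0.0001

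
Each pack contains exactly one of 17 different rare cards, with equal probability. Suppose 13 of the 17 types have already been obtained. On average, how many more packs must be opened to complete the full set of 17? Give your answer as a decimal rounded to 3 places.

35.417

Starting from 13 distinct types, each trial gives a new one with probability (17−i)/17 when i types are held, so the wait for the next new type is 17/(17−i).
E = 17/4 + 17/3 + 17/2 + 17/1 = 425/12 ≈ 35.417.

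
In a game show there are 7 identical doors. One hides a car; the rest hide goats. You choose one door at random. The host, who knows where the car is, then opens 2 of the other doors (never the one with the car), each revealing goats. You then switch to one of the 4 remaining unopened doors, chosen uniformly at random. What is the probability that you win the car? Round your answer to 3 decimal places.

0.214

Your original door holds the car with probability 1/7, so the other 6 collectively hold it with probability 6/7.
The host can always find 2 empty doors to open, so the reveals don't change that 6/7; it is now spread over the 4 remaining unopened doors.
P(win by switching) = (6/7) · (1/4) = 3/14 ≈ 0.214.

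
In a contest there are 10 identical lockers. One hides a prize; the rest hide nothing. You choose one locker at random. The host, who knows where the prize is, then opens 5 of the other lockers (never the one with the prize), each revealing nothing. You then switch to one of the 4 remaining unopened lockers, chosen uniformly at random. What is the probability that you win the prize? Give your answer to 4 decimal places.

0.2250

Your original locker holds the prize with probability 1/10, so the other 9 collectively hold it with probability 9/10.
The host can always find 5 empty lockers to open, so the reveals don't change that 9/10; it is now spread over the 4 remaining unopened lockers.
P(win by switching) = (9/10) · (1/4) = 9/40 ≈ 0.2250.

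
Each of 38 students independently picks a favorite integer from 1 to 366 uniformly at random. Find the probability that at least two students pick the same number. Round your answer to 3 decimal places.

0.863

It's easier to compute the probability that all 38 are distinct.
P(all distinct) = 366/366 · 365/366 · ··· · 329/366 ≈ 0.137.
So the probability of at least one match is 1 − 0.137 = 0.863.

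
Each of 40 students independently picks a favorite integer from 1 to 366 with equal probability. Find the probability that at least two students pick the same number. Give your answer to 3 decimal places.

It's easier to compute the probability that all 40 are distinct.
P(all distinct) = 366/366 · 365/366 · ··· · 327/366 ≈ 0.109.
So the probability of at least one match is 1 − 0.109 = 0.891.

0.891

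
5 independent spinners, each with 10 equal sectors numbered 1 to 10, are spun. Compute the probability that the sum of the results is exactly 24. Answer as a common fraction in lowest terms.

There are 10^5 = 100000 equally likely outcomes.
The number of ordered 5-tuples from {1,…,10} summing to 24 is 5280.
P(sum = 24) = 5280/100000 = 33/625.

33/625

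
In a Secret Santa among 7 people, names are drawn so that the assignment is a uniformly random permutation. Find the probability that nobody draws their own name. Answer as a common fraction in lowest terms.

103/280

This is the derangement probability: permutations of 7 with no fixed point.
D(7) = 7! · (1 − 1/1! + 1/2! − ··· + (−1)^7/7!) = 1854.
P = 1854/5040 = 103/280.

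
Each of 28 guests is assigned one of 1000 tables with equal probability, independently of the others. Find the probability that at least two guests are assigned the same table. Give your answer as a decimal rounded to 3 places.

It's easier to compute the probability that all 28 are distinct.
P(all distinct) = 1000/1000 · 999/1000 · ··· · 973/1000 ≈ 0.683.
So the probability of at least one match is 1 − 0.683 = 0.317.

0.317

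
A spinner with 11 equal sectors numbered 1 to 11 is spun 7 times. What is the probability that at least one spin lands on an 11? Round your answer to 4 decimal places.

P(no spin lands on an 11) = (10/11)^7 ≈ 0.5132.
P(at least one) = 1 − 0.5132 = 0.4868.

0.4868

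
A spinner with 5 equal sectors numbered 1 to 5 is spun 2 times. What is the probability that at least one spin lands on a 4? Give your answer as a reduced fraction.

9/25

P(no spin lands on a 4) = (4/5)^2 = 16/25.
P(at least one) = 1 − 16/25 = 9/25.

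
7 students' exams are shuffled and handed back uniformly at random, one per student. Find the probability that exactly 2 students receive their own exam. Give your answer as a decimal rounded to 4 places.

Choose which 2 of the 7 are fixed: C(7,2) = 21 ways.
The remaining 5 must have no fixed point: D(5) = 44.
P = 21·44/5040 = 11/60 ≈ 0.1833.

0.1833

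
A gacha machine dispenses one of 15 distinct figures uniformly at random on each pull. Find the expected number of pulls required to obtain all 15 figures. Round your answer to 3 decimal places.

49.773

After i distinct types are collected, each trial gives a new one with probability (15−i)/15, so the expected wait for the next new type is 15/(15−i).
E = 15/15 + 15/14 + 15/13 + 15/12 + 15/11 + 15/10 + 15/9 + 15/8 + 15/7 + 15/6 + 15/5 + 15/4 + 15/3 + 15/2 + 15/1 = 1195757/24024 ≈ 49.773.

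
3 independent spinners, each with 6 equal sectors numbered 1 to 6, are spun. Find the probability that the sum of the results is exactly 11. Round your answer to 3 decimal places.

0.125

There are 6^3 = 216 equally likely outcomes.
The number of ordered 3-tuples from {1,…,6} summing to 11 is 27.
P(sum = 11) = 27/216 = 1/8 ≈ 0.125.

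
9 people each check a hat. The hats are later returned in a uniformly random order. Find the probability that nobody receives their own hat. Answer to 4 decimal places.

This is the derangement probability: permutations of 9 with no fixed point.
D(9) = 9! · (1 − 1/1! + 1/2! − ··· + (−1)^9/9!) = 133496.
P = 133496/362880 = 16687/45360 ≈ 0.3679.

0.3679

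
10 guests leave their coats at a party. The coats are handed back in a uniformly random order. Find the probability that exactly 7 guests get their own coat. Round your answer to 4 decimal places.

Choose which 7 of the 10 are fixed: C(10,7) = 120 ways.
The remaining 3 must have no fixed point: D(3) = 2.
P = 120·2/3628800 = 1/15120 ≈ 0.0001.

0.0001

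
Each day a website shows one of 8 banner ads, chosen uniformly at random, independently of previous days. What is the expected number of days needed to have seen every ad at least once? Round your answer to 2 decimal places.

After i distinct types are collected, each trial gives a new one with probability (8−i)/8, so the expected wait for the next new type is 8/(8−i).
E = 8/8 + 8/7 + 8/6 + 8/5 + 8/4 + 8/3 + 8/2 + 8/1 = 761/35 ≈ 21.74.

21.74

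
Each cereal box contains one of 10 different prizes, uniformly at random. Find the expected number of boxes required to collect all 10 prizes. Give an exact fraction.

After i distinct types are collected, each trial gives a new one with probability (10−i)/10, so the expected wait for the next new type is 10/(10−i).
E = 10/10 + 10/9 + 10/8 + 10/7 + 10/6 + 10/5 + 10/4 + 10/3 + 10/2 + 10/1 = 7381/252.

7381/252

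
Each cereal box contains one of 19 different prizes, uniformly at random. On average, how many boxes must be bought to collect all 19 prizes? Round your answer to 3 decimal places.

67.407

After i distinct types are collected, each trial gives a new one with probability (19−i)/19, so the expected wait for the next new type is 19/(19−i).
E = 19/19 + 19/18 + 19/17 + 19/16 + 19/15 + 19/14 + 19/13 + 19/12 + 19/11 + 19/10 + 19/9 + 19/8 + 19/7 + 19/6 + 19/5 + 19/4 + 19/3 + 19/2 + 19/1 = 275295799/4084080 ≈ 67.407.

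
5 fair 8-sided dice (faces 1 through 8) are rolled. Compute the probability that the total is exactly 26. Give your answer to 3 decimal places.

0.061

There are 8^5 = 32768 equally likely outcomes.
The number of ordered 5-tuples from {1,…,8} summing to 26 is 2010.
P(sum = 26) = 2010/32768 = 1005/16384 ≈ 0.061.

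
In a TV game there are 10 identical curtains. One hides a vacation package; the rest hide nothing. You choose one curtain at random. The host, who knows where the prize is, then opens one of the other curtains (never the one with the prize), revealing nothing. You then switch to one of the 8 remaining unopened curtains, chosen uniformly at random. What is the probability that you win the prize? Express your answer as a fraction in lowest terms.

9/80

Your original curtain holds the prize with probability 1/10, so the other 9 collectively hold it with probability 9/10.
The host can always find an empty curtain to open, so this doesn't change that 9/10; it is now spread over the 8 remaining unopened curtains.
P(win by switching) = (9/10) · (1/8) = 9/80.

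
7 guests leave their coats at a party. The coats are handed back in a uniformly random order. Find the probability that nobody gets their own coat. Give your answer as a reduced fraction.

This is the derangement probability: permutations of 7 with no fixed point.
D(7) = 7! · (1 − 1/1! + 1/2! − ··· + (−1)^7/7!) = 1854.
P = 1854/5040 = 103/280.

103/280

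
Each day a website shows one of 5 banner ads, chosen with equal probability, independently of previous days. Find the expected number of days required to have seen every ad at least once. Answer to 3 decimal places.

After i distinct types are collected, each trial gives a new one with probability (5−i)/5, so the expected wait for the next new type is 5/(5−i).
E = 5/5 + 5/4 + 5/3 + 5/2 + 5/1 = 137/12 ≈ 11.417.

11.417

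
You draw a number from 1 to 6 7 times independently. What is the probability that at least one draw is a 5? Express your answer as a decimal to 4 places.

P(no draw is a 5) = (5/6)^7 ≈ 0.2791.
P(at least one) = 1 − 0.2791 = 0.7209.

0.7209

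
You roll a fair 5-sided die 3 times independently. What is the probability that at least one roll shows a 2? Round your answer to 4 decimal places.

0.4880

P(no roll shows a 2) = (4/5)^3 ≈ 0.5120.
P(at least one) = 1 − 0.5120 = 0.4880.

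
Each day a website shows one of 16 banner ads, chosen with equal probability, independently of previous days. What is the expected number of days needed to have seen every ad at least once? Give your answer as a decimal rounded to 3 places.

After i distinct types are collected, each trial gives a new one with probability (16−i)/16, so the expected wait for the next new type is 16/(16−i).
E = 16/16 + 16/15 + 16/14 + 16/13 + 16/12 + 16/11 + 16/10 + 16/9 + 16/8 + 16/7 + 16/6 + 16/5 + 16/4 + 16/3 + 16/2 + 16/1 = 2436559/45045 ≈ 54.092.

54.092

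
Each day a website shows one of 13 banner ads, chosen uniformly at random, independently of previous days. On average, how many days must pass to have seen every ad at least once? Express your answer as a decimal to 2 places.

41.34

After i distinct types are collected, each trial gives a new one with probability (13−i)/13, so the expected wait for the next new type is 13/(13−i).
E = 13/13 + 13/12 + 13/11 + 13/10 + 13/9 + 13/8 + 13/7 + 13/6 + 13/5 + 13/4 + 13/3 + 13/2 + 13/1 = 1145993/27720 ≈ 41.34.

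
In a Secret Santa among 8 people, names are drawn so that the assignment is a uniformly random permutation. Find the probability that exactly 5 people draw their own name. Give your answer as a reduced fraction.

1/360

Choose which 5 of the 8 are fixed: C(8,5) = 56 ways.
The remaining 3 must have no fixed point: D(3) = 2.
P = 56·2/40320 = 1/360.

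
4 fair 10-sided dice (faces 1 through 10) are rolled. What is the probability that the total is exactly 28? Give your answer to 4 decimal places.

0.0415

There are 10^4 = 10000 equally likely outcomes.
The number of ordered 4-tuples from {1,…,10} summing to 28 is 415.
P(sum = 28) = 415/10000 = 83/2000 ≈ 0.0415.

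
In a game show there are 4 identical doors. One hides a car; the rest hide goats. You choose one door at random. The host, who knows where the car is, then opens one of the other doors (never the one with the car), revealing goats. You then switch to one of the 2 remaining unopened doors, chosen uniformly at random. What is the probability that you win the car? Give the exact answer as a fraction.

3/8

Your original door holds the car with probability 1/4, so the other 3 collectively hold it with probability 3/4.
The host can always find an empty door to open, so this doesn't change that 3/4; it is now spread over the 2 remaining unopened doors.
P(win by switching) = (3/4) · (1/2) = 3/8.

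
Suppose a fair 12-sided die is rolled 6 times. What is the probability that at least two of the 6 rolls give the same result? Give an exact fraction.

1343/1728

P(all 6 different) = 12/12 · 11/12 · ··· · 7/12 = 385/1728.
P(at least two equal) = 1 − 385/1728 = 1343/1728.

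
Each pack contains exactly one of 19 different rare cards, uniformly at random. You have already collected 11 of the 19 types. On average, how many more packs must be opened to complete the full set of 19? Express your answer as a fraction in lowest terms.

14459/280

Starting from 11 distinct types, each trial gives a new one with probability (19−i)/19 when i types are held, so the wait for the next new type is 19/(19−i).
E = 19/8 + 19/7 + 19/6 + 19/5 + 19/4 + 19/3 + 19/2 + 19/1 = 14459/280.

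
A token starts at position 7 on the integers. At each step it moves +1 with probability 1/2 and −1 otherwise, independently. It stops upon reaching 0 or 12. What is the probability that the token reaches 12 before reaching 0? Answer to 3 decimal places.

With a fair step, P(i) = ½P(i−1) + ½P(i+1) with P(0)=0, P(12)=1 has the linear solution P(i) = i/12.
P(7) = 7/12 ≈ 0.583.

0.583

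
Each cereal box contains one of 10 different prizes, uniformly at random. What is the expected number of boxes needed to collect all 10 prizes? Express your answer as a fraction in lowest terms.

7381/252

After i distinct types are collected, each trial gives a new one with probability (10−i)/10, so the expected wait for the next new type is 10/(10−i).
E = 10/10 + 10/9 + 10/8 + 10/7 + 10/6 + 10/5 + 10/4 + 10/3 + 10/2 + 10/1 = 7381/252.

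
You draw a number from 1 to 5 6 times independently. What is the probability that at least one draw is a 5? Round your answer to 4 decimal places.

0.7379

P(no draw is a 5) = (4/5)^6 ≈ 0.2621.
P(at least one) = 1 − 0.2621 = 0.7379.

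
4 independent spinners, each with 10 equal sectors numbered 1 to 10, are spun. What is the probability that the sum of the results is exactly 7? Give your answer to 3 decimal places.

0.002

There are 10^4 = 10000 equally likely outcomes.
The number of ordered 4-tuples from {1,…,10} summing to 7 is 20.
P(sum = 7) = 20/10000 = 1/500 ≈ 0.002.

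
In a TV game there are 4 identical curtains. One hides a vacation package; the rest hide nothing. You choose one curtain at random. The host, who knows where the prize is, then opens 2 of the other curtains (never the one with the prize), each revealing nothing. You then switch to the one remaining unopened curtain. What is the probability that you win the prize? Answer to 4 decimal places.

Your original curtain holds the prize with probability 1/4, so the other 3 collectively hold it with probability 3/4.
The host can always find 2 empty curtains to open, so the reveals don't change that 3/4; it is now spread over the 1 remaining unopened curtain.
P(win by switching) = (3/4) · (1/1) = 3/4 ≈ 0.7500.

0.7500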